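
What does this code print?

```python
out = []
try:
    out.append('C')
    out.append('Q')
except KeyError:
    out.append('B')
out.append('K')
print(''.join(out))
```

Execution trace: 'C' (try body) → 'Q' (try body, no exception) → 'K' (after the try/except). Output: CQK

Answer: CQK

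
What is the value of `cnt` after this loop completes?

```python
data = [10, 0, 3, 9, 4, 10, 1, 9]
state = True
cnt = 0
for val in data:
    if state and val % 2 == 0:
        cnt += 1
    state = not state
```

Count even values at even positions
`cnt` takes the values: 0 → 1 → 2

Answer: 2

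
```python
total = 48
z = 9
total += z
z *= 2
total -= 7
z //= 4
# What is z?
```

Trace:
`total = 48` → total = 48
`z = 9` → z = 9
`total += z` → total = 57
`z *= 2` → z = 18
`total -= 7` → total = 50
`z //= 4` → z = 4
So z = 4

Answer: 4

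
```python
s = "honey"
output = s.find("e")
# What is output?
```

Trace:
`s = "honey"` → s = 'honey'
`output = s.find("e")` → output = 3
So output = 3

Answer: 3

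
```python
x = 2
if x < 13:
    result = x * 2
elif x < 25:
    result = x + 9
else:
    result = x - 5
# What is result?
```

Trace:
`x = 2` → x = 2
`if x < 13: ...` → x < 13 is True → result = 4
So result = 4

Answer: 4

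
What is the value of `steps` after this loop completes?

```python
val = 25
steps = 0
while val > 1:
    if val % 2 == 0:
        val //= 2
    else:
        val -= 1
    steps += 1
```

Steps to reduce 25 to 1
`steps` takes the values: 0 → 1 → 2 → 3 → 4 → 5 → 6

Answer: 6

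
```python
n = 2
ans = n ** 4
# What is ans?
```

Trace:
`n = 2` → n = 2
`ans = n ** 4` → ans = 16
So ans = 16

Answer: 16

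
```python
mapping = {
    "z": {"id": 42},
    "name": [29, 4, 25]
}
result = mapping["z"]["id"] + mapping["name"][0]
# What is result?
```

Trace:
`mapping = { ...` → mapping = {'z': {'id': 42}, 'name': [29, 4, 25]}
`result = mapping["z"]["id"] + mapping["name"][0]` → result = 71
So result = 71

Answer: 71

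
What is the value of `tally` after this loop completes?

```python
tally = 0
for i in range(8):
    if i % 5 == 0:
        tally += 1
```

Count numbers divisible by 5 in range(8)
`tally` takes the values: 0 → 1 → 2

Answer: 2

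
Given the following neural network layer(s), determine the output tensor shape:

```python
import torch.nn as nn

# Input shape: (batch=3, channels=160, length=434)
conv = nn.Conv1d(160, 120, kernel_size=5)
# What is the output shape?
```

Input: (3, 160, 434) -> Output: (3, 120, 430)

Answer: (3, 120, 430)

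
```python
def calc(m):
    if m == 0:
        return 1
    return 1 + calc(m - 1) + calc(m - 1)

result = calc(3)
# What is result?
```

calc(m) = 1 + 2·calc(m-1), calc(0)=1. Closed form: (1+1)·2^3 - 1 = 15.

Answer: 15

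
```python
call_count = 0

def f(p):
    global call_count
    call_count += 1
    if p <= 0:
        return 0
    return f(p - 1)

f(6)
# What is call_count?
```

Linear recursion stepping by 1: 7 calls from p=6 down to ≤0.

Answer: 7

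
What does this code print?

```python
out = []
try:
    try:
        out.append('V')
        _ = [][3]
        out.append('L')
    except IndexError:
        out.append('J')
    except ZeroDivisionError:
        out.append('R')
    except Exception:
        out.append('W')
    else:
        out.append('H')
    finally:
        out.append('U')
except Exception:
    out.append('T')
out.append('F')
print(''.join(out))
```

Execution trace: 'V' (inner try body) → 'J' (inner except IndexError) → 'U' (inner finally) → 'F' (after the try/except). Output: VJUF

Answer: VJUF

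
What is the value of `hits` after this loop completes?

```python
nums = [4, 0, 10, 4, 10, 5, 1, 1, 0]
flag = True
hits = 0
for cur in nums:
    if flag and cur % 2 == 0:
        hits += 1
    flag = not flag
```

Count even values at even positions
`hits` takes the values: 0 → 1 → 2 → 3 → 4

Answer: 4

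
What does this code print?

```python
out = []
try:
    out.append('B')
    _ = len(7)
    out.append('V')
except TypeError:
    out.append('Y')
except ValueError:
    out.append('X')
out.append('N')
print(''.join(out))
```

Execution trace: 'B' (try body) → 'Y' (except TypeError) → 'N' (after the try/except). Output: BYN

Answer: BYN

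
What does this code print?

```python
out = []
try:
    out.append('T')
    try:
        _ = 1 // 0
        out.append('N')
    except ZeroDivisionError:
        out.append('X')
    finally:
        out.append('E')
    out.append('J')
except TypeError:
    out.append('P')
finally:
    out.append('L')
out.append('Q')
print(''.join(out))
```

Execution trace: 'T' (try body) → 'X' (inner except ZeroDivisionError) → 'E' (inner finally) → 'J' (try body, no exception) → 'L' (finally) → 'Q' (after the try/except). Output: TXEJLQ

Answer: TXEJLQ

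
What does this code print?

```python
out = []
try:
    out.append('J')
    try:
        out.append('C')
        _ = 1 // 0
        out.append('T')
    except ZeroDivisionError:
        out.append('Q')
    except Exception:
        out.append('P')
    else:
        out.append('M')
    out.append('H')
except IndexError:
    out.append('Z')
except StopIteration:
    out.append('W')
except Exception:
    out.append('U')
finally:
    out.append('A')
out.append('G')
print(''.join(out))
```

Execution trace: 'J' (try body) → 'C' (inner try body) → 'Q' (inner except ZeroDivisionError) → 'H' (try body, no exception) → 'A' (finally) → 'G' (after the try/except). Output: JCQHAG

Answer: JCQHAG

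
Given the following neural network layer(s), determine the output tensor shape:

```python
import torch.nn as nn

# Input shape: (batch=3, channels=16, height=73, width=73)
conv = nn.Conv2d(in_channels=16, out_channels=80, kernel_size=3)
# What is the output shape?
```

Input: (3, 16, 73, 73) -> Output: (3, 80, 71, 71)

Answer: (3, 80, 71, 71)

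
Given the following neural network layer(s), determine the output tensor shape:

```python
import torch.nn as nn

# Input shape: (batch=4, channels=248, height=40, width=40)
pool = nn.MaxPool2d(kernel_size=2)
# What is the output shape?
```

Input: (4, 248, 40, 40) -> Output: (4, 248, 20, 20)

Answer: (4, 248, 20, 20)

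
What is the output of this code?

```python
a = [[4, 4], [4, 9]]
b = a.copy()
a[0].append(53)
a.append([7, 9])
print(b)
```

Key concept: shallow copy with nested lists.
Step by step:
`a = [[4, 4], [4, 9]]` → a = [[4, 4], [4, 9]]
`b = a.copy()` → b = [[4, 4], [4, 9]]
`a[0].append(53)` → a = [[4, 4, 53], [4, 9]]; b = [[4, 4, 53], [4, 9]]
`a.append([7, 9])` → a = [[4, 4, 53], [4, 9], [7, 9]]
`print(b)` → prints [[4, 4, 53], [4, 9]]

Answer: [[4, 4, 53], [4, 9]]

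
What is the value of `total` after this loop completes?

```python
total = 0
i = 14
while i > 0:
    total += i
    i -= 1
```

Sum 14 down to 1
`total` takes the values: 0 → 14 → 27 → 39 → 50 → 60 → 69 → 77 → 84 → 90 → 95 → 99 → 102 → 104 → 105

Answer: 105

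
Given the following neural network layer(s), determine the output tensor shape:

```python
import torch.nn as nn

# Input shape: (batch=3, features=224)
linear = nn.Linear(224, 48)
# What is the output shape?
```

Input: (3, 224) -> Output: (3, 48)

Answer: (3, 48)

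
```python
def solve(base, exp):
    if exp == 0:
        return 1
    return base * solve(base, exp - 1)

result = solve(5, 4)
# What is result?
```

solve(5, 4) = 5 * 5 * 5 * 5 = 625

Answer: 625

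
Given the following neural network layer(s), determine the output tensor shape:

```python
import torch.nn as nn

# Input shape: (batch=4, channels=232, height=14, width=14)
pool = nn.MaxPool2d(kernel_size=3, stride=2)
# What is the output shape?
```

Input: (4, 232, 14, 14) -> Output: (4, 232, 6, 6)

Answer: (4, 232, 6, 6)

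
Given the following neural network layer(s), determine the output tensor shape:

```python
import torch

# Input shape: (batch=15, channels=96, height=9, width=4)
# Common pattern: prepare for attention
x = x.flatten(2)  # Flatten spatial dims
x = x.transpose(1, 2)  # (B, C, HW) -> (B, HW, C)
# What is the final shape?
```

Input: (15, 96, 9, 4) -> after flatten(2): (15, 96, 36) -> Output: (15, 36, 96)

Answer: (15, 36, 96)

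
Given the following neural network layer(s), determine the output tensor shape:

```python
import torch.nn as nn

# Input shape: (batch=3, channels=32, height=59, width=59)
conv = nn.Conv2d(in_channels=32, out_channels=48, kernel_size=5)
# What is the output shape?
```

Input: (3, 32, 59, 59) -> Output: (3, 48, 55, 55)

Answer: (3, 48, 55, 55)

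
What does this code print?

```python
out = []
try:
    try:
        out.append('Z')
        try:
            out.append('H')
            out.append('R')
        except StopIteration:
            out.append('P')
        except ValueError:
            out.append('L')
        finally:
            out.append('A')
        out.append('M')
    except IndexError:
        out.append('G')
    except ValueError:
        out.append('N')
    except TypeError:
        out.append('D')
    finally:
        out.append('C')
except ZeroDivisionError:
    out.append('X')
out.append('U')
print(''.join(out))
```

Execution trace: 'Z' (try body) → 'H' (inner try body) → 'R' (inner try body, no exception) → 'A' (inner finally) → 'M' (try body, no exception) → 'C' (finally) → 'U' (after the try/except). Output: ZHRAMCU

Answer: ZHRAMCU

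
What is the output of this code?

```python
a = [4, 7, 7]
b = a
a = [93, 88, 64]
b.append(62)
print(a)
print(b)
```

Key concept: rebinding vs mutation: a is rebound to a new list, b still points at the original.
Step by step:
`a = [4, 7, 7]` → a = [4, 7, 7]
`b = a` → b = [4, 7, 7] (same object as a)
`a = [93, 88, 64]` → a = [93, 88, 64]
`b.append(62)` → b = [4, 7, 7, 62]
`print(a)` → prints [93, 88, 64]
`print(b)` → prints [4, 7, 7, 62]

Answer:
[93, 88, 64]
[4, 7, 7, 62]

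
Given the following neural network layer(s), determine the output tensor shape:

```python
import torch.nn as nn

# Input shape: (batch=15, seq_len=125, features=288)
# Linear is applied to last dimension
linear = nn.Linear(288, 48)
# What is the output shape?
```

Input: (15, 125, 288) -> Output: (15, 125, 48)

Answer: (15, 125, 48)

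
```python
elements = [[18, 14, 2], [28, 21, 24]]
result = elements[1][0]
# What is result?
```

Trace:
`elements = [[18, 14, 2], [28, 21, 24]]` → elements = [[18, 14, 2], [28, 21, 24]]
`result = elements[1][0]` → result = 28
So result = 28

Answer: 28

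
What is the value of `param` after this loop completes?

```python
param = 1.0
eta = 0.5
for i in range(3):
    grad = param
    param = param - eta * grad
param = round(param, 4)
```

Gradient descent: w = 1.0 * (1 - 0.5)^3
`param` takes the values: 1.0 → 0.5 → 0.25 → 0.125

Answer: 0.125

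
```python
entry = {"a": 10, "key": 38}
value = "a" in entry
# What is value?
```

Trace:
`entry = {"a": 10, "key": 38}` → entry = {'a': 10, 'key': 38}
`value = "a" in entry` → value = True
So value = True

Answer: True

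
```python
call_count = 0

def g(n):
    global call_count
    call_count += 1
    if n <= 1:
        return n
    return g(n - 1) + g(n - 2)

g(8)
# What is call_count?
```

Calls(n) = 1 + Calls(n-1) + Calls(n-2); Calls(0)=Calls(1)=1. For n=8 this gives 67.

Answer: 67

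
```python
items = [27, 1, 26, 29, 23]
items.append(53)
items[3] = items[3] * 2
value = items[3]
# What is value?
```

Trace:
`items = [27, 1, 26, 29, 23]` → items = [27, 1, 26, 29, 23]
`items.append(53)` → items = [27, 1, 26, 29, 23, 53]
`items[3] = items[3] * 2` → items = [27, 1, 26, 58, 23, 53]
`value = items[3]` → value = 58
So value = 58

Answer: 58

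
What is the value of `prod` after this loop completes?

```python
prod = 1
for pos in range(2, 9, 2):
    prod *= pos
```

Product of even numbers 2 to 8
`prod` takes the values: 1 → 2 → 8 → 48 → 384

Answer: 384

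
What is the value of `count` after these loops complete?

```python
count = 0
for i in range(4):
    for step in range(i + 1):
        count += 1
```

Triangle: 1 + 2 + ... + 4
`count` takes the values: 0 → 1 → 2 → 3 → 4 → 5 → 6 → 7 → 8 → 9 → 10

Answer: 10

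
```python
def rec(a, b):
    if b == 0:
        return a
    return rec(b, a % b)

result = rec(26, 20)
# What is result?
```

rec(26, 20) -> rec(20, 6) -> rec(6, 2) -> rec(2, 0) -> 2

Answer: 2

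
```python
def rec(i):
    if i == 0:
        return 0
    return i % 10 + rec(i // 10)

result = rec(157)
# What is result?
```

Sum of digits of 157: 7 + 5 + 1 = 13

Answer: 13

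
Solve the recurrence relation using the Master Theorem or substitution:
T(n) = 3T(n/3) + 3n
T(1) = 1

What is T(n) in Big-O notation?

By Master Theorem: a=3, b=3, f(n)=3n. Since log_3(3) = 1 and f(n) = Θ(n^1), Case 2 applies. T(n) = O(n log n).

Answer: O(n log n)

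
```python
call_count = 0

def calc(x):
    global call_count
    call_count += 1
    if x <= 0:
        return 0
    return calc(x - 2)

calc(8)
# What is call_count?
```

Linear recursion stepping by 2: 5 calls from x=8 down to ≤0.

Answer: 5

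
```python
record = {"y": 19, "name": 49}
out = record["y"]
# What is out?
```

Trace:
`record = {"y": 19, "name": 49}` → record = {'y': 19, 'name': 49}
`out = record["y"]` → out = 19
So out = 19

Answer: 19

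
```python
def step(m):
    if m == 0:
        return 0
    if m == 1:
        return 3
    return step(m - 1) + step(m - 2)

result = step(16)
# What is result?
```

Build up from base cases: step(0)=0, step(1)=3, step(2)=3, step(3)=6, step(4)=9, step(5)=15, step(6)=24, ..., step(16)=2961

Answer: 2961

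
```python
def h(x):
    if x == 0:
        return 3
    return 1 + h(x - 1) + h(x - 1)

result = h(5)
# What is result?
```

h(x) = 1 + 2·h(x-1), h(0)=3. Closed form: (3+1)·2^5 - 1 = 127.

Answer: 127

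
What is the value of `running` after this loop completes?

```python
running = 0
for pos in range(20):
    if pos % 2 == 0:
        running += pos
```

Sum of even numbers 0 to 19
`running` takes the values: 0 → 2 → 6 → 12 → 20 → 30 → 42 → 56 → 72 → 90

Answer: 90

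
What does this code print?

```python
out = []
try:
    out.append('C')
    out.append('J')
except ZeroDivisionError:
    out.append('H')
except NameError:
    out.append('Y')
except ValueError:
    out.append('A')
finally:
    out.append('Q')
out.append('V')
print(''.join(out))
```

Execution trace: 'C' (try body) → 'J' (try body, no exception) → 'Q' (finally) → 'V' (after the try/except). Output: CJQV

Answer: CJQV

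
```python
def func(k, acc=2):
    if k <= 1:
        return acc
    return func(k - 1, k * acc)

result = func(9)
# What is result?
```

Accumulator trace (n, acc): (9, 2) -> (8, 18) -> (7, 144) -> (6, 1008) -> (5, 6048) -> (4, 30240) -> (3, 120960) -> (2, 362880) -> (1, 725760) -> return 725760

Answer: 725760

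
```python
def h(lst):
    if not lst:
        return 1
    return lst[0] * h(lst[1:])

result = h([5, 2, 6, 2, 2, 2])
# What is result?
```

Product over [5, 2, 6, 2, 2, 2] = 5 * 2 * 6 * 2 * 2 * 2 = 480

Answer: 480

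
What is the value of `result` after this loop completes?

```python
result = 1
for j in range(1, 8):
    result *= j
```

7! = 5040
`result` takes the values: 1 → 2 → 6 → 24 → 120 → 720 → 5040

Answer: 5040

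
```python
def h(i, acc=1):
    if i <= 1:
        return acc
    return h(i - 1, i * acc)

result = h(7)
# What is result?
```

Accumulator trace (n, acc): (7, 1) -> (6, 7) -> (5, 42) -> (4, 210) -> (3, 840) -> (2, 2520) -> (1, 5040) -> return 5040

Answer: 5040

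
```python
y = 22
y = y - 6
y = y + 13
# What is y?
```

Trace:
`y = 22` → y = 22
`y = y - 6` → y = 16
`y = y + 13` → y = 29
So y = 29

Answer: 29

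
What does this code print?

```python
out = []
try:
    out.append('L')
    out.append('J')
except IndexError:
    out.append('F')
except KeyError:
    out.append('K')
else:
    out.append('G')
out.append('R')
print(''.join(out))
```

Execution trace: 'L' (try body) → 'J' (try body, no exception) → 'G' (else) → 'R' (after the try/except). Output: LJGR

Answer: LJGR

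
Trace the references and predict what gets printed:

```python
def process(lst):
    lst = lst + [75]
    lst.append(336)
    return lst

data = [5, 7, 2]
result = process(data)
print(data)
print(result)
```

Key concept: rebinding parameter vs mutation.
Step by step:
`data = [5, 7, 2]` → data = [5, 7, 2]
`result = process(data)` → result = [5, 7, 2, 75, 336]
`print(data)` → prints [5, 7, 2]
`print(result)` → prints [5, 7, 2, 75, 336]

Answer:
[5, 7, 2]
[5, 7, 2, 75, 336]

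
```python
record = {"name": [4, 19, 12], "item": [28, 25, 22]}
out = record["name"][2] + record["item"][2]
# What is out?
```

Trace:
`record = {"name": [4, 19, 12], "item": [28, 25, 22]}` → record = {'name': [4, 19, 12], 'item': [28, 25, 22]}
`out = record["name"][2] + record["item"][2]` → out = 34
So out = 34

Answer: 34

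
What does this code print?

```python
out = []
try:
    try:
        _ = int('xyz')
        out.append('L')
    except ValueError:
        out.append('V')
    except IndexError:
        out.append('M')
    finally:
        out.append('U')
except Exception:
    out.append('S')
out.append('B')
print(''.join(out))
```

Execution trace: 'V' (inner except ValueError) → 'U' (inner finally) → 'B' (after the try/except). Output: VUB

Answer: VUB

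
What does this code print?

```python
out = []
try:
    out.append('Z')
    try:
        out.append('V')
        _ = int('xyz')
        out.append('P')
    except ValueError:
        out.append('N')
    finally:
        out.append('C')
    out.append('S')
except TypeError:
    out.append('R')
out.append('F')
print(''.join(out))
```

Execution trace: 'Z' (try body) → 'V' (inner try body) → 'N' (inner except ValueError) → 'C' (inner finally) → 'S' (try body, no exception) → 'F' (after the try/except). Output: ZVNCSF

Answer: ZVNCSF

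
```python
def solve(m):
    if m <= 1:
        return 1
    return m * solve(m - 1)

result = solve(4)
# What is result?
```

solve(4) = 4 * 3 * 2 * 1 = 24

Answer: 24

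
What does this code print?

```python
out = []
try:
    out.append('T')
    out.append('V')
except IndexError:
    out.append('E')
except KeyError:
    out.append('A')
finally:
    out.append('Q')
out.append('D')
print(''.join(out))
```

Execution trace: 'T' (try body) → 'V' (try body, no exception) → 'Q' (finally) → 'D' (after the try/except). Output: TVQD

Answer: TVQD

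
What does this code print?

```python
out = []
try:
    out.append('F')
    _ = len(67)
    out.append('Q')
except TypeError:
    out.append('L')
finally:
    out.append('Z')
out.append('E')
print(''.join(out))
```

Execution trace: 'F' (try body) → 'L' (except TypeError) → 'Z' (finally) → 'E' (after the try/except). Output: FLZE

Answer: FLZE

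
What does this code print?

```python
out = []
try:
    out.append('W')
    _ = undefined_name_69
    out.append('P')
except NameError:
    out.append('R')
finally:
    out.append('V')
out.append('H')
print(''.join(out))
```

Execution trace: 'W' (try body) → 'R' (except NameError) → 'V' (finally) → 'H' (after the try/except). Output: WRVH

Answer: WRVH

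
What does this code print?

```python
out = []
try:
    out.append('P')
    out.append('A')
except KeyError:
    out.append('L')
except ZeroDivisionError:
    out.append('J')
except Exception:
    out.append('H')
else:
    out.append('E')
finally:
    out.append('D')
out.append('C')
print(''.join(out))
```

Execution trace: 'P' (try body) → 'A' (try body, no exception) → 'E' (else) → 'D' (finally) → 'C' (after the try/except). Output: PAEDC

Answer: PAEDC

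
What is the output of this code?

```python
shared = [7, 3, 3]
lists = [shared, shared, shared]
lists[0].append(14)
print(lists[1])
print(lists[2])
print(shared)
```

Key concept: list of same reference.
Step by step:
`shared = [7, 3, 3]` → shared = [7, 3, 3]
`lists = [shared, shared, shared]` → lists = [[7, 3, 3], [7, 3, 3], [7, 3, 3]]
`lists[0].append(14)` → shared = [7, 3, 3, 14]; lists = [[7, 3, 3, 14], [7, 3, 3, 14], [7, 3, 3, 14]]
`print(lists[1])` → prints [7, 3, 3, 14]
`print(lists[2])` → prints [7, 3, 3, 14]
`print(shared)` → prints [7, 3, 3, 14]

Answer:
[7, 3, 3, 14]
[7, 3, 3, 14]
[7, 3, 3, 14]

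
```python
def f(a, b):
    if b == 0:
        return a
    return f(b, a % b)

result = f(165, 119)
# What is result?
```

f(165, 119) -> f(119, 46) -> f(46, 27) -> f(27, 19) -> f(19, 8) -> f(8, 3) -> f(3, 2) -> f(2, 1) -> f(1, 0) -> 1

Answer: 1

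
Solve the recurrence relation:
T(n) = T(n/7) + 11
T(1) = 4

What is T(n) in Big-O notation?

Each step divides n by 7 and adds 11. After log_7(n) steps we reach T(1)=4. So T(n) = 11·log_7(n) + 4 = O(log n).

Answer: O(log n)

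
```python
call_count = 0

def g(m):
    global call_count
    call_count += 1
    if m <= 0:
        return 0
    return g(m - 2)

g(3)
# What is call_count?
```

Linear recursion stepping by 2: 3 calls from m=3 down to ≤0.

Answer: 3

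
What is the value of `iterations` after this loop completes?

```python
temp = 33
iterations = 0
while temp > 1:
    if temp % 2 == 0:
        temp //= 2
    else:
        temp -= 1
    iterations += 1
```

Steps to reduce 33 to 1
`iterations` takes the values: 0 → 1 → 2 → 3 → 4 → 5 → 6

Answer: 6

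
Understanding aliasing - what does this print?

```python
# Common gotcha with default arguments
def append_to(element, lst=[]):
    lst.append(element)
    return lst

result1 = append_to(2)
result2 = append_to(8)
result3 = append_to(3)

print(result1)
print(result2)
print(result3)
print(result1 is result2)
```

Key concept: mutable default argument gotcha.
Step by step:
`result1 = append_to(2)` → result1 = [2]
`result2 = append_to(8)` → result1 = [2, 8] (same object as result2); result2 = [2, 8] (same object as result1)
`result3 = append_to(3)` → result1 = [2, 8, 3] (same object as result2, result3); result2 = [2, 8, 3] (same object as result1, result3); result3 = [2, 8, 3] (same object as result1, result2)
`print(result1)` → prints [2, 8, 3]
`print(result2)` → prints [2, 8, 3]
`print(result3)` → prints [2, 8, 3]
`print(result1 is result2)` → prints True

Answer:
[2, 8, 3]
[2, 8, 3]
[2, 8, 3]
True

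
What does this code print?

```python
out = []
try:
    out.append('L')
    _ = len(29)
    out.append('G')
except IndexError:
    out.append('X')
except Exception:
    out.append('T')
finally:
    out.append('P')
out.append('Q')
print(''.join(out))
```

Execution trace: 'L' (try body) → 'T' (except Exception) → 'P' (finally) → 'Q' (after the try/except). Output: LTPQ

Answer: LTPQ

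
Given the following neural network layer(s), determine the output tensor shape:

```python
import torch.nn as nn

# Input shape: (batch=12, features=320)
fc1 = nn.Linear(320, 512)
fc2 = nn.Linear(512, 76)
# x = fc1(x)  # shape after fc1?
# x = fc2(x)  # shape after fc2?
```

Input: (12, 320) -> after fc1: (12, 512) -> Output: (12, 76)

Answer: (12, 76)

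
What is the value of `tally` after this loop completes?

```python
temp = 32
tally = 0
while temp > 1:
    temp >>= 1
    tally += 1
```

Count right shifts until 1
`tally` takes the values: 0 → 1 → 2 → 3 → 4 → 5

Answer: 5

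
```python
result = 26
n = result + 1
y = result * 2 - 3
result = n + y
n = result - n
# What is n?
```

Trace:
`result = 26` → result = 26
`n = result + 1` → n = 27
`y = result * 2 - 3` → y = 49
`result = n + y` → result = 76
`n = result - n` → n = 49
So n = 49

Answer: 49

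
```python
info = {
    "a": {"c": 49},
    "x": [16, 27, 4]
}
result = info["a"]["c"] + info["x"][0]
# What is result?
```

Trace:
`info = { ...` → info = {'a': {'c': 49}, 'x': [16, 27, 4]}
`result = info["a"]["c"] + info["x"][0]` → result = 65
So result = 65

Answer: 65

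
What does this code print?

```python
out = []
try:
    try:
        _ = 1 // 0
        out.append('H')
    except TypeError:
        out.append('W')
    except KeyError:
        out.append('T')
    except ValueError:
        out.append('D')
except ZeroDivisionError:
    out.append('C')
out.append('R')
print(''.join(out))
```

Execution trace: 'C' (outer except ZeroDivisionError) → 'R' (after the try/except). Output: CR

Answer: CR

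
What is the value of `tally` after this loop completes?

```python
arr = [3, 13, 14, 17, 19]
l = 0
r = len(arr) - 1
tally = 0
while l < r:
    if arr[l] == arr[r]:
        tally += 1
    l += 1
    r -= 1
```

Count matching pairs from ends
`tally` takes the values: 0

Answer: 0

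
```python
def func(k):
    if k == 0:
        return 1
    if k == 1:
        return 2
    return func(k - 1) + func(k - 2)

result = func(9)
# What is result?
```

Build up from base cases: func(0)=1, func(1)=2, func(2)=3, func(3)=5, func(4)=8, func(5)=13, func(6)=21, ..., func(9)=89

Answer: 89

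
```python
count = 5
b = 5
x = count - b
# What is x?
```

Trace:
`count = 5` → count = 5
`b = 5` → b = 5
`x = count - b` → x = 0
So x = 0

Answer: 0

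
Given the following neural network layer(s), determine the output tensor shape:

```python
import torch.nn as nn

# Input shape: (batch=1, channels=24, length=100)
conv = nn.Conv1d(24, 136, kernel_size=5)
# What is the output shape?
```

Input: (1, 24, 100) -> Output: (1, 136, 96)

Answer: (1, 136, 96)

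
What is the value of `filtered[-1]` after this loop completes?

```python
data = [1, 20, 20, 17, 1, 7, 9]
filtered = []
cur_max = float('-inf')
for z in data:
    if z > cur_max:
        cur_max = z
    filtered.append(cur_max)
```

Running max ends at 20
`filtered` takes the values: [] → [1] → [1, 20] → [1, 20, 20] → [1, 20, 20, 20] → [1, 20, 20, 20, 20] → [1, 20, 20, 20, 20, 20] → [1, 20, 20, 20, 20, 20, 20]
So `filtered[-1]` = 20

Answer: 20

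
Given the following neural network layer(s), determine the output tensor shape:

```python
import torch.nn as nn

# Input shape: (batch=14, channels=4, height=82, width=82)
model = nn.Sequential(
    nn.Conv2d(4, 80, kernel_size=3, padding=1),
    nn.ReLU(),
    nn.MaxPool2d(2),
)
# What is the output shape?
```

Input: (14, 4, 82, 82) -> after Conv2d: (14, 80, 82, 82) -> after ReLU: (14, 80, 82, 82) -> Output: (14, 80, 41, 41)

Answer: (14, 80, 41, 41)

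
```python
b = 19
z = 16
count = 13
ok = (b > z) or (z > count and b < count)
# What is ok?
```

Trace:
`b = 19` → b = 19
`z = 16` → z = 16
`count = 13` → count = 13
`ok = (b > z) or (z > count and b < count)` → ok = True
So ok = True

Answer: True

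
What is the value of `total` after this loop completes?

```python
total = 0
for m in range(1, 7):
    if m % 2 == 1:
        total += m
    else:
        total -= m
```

Add odd, subtract even
`total` takes the values: 0 → 1 → -1 → 2 → -2 → 3 → -3

Answer: -3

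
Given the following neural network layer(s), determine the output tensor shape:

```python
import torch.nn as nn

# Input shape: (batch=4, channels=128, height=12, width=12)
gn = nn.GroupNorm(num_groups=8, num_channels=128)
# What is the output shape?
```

Input: (4, 128, 12, 12) -> Output: (4, 128, 12, 12)

Answer: (4, 128, 12, 12)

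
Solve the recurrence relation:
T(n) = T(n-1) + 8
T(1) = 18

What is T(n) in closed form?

Unrolling: T(n) = T(1) + 8·(n-1) = 18 + 8(n-1) = 8n + 10.

Answer: T(n) = 8n + 10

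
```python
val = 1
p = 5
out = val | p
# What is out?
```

Trace:
`val = 1` → val = 1
`p = 5` → p = 5
`out = val | p` → out = 5
So out = 5

Answer: 5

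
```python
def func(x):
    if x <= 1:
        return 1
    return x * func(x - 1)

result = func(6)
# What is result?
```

func(6) = 6 * 5 * 4 * 3 * 2 * 1 = 720

Answer: 720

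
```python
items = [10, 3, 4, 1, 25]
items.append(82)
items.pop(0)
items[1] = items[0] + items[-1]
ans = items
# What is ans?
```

Trace:
`items = [10, 3, 4, 1, 25]` → items = [10, 3, 4, 1, 25]
`items.append(82)` → items = [10, 3, 4, 1, 25, 82]
`items.pop(0)` → items = [3, 4, 1, 25, 82]
`items[1] = items[0] + items[-1]` → items = [3, 85, 1, 25, 82]
`ans = items` → ans = [3, 85, 1, 25, 82]
So ans = [3, 85, 1, 25, 82]

Answer: [3, 85, 1, 25, 82]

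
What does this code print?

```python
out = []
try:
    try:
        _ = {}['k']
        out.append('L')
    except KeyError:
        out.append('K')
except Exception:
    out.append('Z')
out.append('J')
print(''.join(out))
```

Execution trace: 'K' (inner except KeyError) → 'J' (after the try/except). Output: KJ

Answer: KJ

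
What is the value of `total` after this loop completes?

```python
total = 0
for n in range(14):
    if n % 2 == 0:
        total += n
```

Sum of even numbers 0 to 13
`total` takes the values: 0 → 2 → 6 → 12 → 20 → 30 → 42

Answer: 42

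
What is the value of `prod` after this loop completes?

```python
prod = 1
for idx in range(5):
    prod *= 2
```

2^5 = 32
`prod` takes the values: 1 → 2 → 4 → 8 → 16 → 32

Answer: 32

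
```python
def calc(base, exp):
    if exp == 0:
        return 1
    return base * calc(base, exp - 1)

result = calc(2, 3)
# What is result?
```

calc(2, 3) = 2 * 2 * 2 = 8

Answer: 8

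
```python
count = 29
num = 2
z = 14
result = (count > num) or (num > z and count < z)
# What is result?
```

Trace:
`count = 29` → count = 29
`num = 2` → num = 2
`z = 14` → z = 14
`result = (count > num) or (num > z and count < z)` → result = True
So result = True

Answer: True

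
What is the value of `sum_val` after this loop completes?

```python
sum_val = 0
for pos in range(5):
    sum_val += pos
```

Sum of 0 to 4 = 10
`sum_val` takes the values: 0 → 1 → 3 → 6 → 10

Answer: 10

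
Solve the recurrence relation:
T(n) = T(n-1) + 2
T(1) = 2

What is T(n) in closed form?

Unrolling: T(n) = T(1) + 2·(n-1) = 2 + 2(n-1) = 2n.

Answer: T(n) = 2n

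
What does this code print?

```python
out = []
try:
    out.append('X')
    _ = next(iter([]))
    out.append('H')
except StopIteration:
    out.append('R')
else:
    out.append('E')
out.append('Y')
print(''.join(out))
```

Execution trace: 'X' (try body) → 'R' (except StopIteration) → 'Y' (after the try/except). Output: XRY

Answer: XRY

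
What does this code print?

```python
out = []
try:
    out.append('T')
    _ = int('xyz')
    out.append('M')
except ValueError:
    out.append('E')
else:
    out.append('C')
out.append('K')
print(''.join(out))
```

Execution trace: 'T' (try body) → 'E' (except ValueError) → 'K' (after the try/except). Output: TEK

Answer: TEK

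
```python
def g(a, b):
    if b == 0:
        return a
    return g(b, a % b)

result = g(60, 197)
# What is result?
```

g(60, 197) -> g(197, 60) -> g(60, 17) -> g(17, 9) -> g(9, 8) -> g(8, 1) -> g(1, 0) -> 1

Answer: 1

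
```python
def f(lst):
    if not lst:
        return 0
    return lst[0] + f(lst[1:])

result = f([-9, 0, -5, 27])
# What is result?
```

(-9) + 0 + (-5) + 27 + 0 = 13

Answer: 13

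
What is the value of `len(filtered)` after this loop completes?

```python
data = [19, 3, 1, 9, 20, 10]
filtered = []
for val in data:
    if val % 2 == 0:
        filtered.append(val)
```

Count even numbers in [19, 3, 1, 9, 20, 10]
`filtered` takes the values: [] → [20] → [20, 10]
So `len(filtered)` = 2

Answer: 2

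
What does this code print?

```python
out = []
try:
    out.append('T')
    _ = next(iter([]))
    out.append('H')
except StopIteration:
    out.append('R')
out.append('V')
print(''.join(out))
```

Execution trace: 'T' (try body) → 'R' (except StopIteration) → 'V' (after the try/except). Output: TRV

Answer: TRV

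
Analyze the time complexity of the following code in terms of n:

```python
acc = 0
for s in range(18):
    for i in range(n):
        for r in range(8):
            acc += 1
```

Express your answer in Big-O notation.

Each loop level contributes: 1 × n × 1. Multiplying the contributions gives O(n).

Answer: O(n)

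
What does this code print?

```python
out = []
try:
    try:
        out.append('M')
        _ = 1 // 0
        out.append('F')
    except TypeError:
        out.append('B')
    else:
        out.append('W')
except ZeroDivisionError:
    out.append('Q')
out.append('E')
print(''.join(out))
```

Execution trace: 'M' (try body) → 'Q' (outer except ZeroDivisionError) → 'E' (after the try/except). Output: MQE

Answer: MQE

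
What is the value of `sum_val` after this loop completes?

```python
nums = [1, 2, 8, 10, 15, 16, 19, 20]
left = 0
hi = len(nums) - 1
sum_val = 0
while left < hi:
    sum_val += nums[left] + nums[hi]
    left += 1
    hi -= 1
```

Sum of pairs from ends
`sum_val` takes the values: 0 → 21 → 42 → 66 → 91

Answer: 91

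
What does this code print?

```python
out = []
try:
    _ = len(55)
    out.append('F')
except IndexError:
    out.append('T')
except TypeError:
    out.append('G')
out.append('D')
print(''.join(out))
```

Execution trace: 'G' (except TypeError) → 'D' (after the try/except). Output: GD

Answer: GD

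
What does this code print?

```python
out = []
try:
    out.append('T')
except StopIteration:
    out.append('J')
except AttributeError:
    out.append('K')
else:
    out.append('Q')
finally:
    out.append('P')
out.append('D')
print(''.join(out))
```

Execution trace: 'T' (try body, no exception) → 'Q' (else) → 'P' (finally) → 'D' (after the try/except). Output: TQPD

Answer: TQPD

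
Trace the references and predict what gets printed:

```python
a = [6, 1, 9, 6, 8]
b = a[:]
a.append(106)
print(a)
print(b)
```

Key concept: slice [:] creates copy.
Step by step:
`a = [6, 1, 9, 6, 8]` → a = [6, 1, 9, 6, 8]
`b = a[:]` → b = [6, 1, 9, 6, 8]
`a.append(106)` → a = [6, 1, 9, 6, 8, 106]
`print(a)` → prints [6, 1, 9, 6, 8, 106]
`print(b)` → prints [6, 1, 9, 6, 8]

Answer:
[6, 1, 9, 6, 8, 106]
[6, 1, 9, 6, 8]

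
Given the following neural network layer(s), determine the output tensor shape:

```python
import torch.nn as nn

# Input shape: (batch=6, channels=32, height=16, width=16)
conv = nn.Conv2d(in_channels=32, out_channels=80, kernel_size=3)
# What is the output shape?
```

Input: (6, 32, 16, 16) -> Output: (6, 80, 14, 14)

Answer: (6, 80, 14, 14)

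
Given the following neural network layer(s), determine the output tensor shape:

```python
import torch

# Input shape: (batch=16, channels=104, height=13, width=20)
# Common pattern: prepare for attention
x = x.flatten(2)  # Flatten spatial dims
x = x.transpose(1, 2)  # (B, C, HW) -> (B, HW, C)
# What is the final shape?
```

Input: (16, 104, 13, 20) -> after flatten(2): (16, 104, 260) -> Output: (16, 260, 104)

Answer: (16, 260, 104)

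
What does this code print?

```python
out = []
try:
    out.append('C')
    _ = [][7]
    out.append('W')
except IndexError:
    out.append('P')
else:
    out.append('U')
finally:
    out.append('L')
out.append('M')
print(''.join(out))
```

Execution trace: 'C' (try body) → 'P' (except IndexError) → 'L' (finally) → 'M' (after the try/except). Output: CPLM

Answer: CPLM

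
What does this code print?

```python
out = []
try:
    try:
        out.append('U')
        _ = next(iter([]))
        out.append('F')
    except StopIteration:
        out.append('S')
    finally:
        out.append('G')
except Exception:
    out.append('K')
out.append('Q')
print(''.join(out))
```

Execution trace: 'U' (inner try body) → 'S' (inner except StopIteration) → 'G' (inner finally) → 'Q' (after the try/except). Output: USGQ

Answer: USGQ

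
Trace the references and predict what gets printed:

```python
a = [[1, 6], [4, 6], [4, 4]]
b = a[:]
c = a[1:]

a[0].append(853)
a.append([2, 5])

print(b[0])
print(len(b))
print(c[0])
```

Key concept: slice with nested mutation.
Step by step:
`a = [[1, 6], [4, 6], [4, 4]]` → a = [[1, 6], [4, 6], [4, 4]]
`b = a[:]` → b = [[1, 6], [4, 6], [4, 4]]
`c = a[1:]` → c = [[4, 6], [4, 4]]
`a[0].append(853)` → a = [[1, 6, 853], [4, 6], [4, 4]]; b = [[1, 6, 853], [4, 6], [4, 4]]
`a.append([2, 5])` → a = [[1, 6, 853], [4, 6], [4, 4], [2, 5]]
`print(b[0])` → prints [1, 6, 853]
`print(len(b))` → prints 3
`print(c[0])` → prints [4, 6]

Answer:
[1, 6, 853]
3
[4, 6]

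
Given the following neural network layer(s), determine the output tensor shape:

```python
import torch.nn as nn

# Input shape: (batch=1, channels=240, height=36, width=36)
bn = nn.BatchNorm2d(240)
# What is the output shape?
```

Input: (1, 240, 36, 36) -> Output: (1, 240, 36, 36)

Answer: (1, 240, 36, 36)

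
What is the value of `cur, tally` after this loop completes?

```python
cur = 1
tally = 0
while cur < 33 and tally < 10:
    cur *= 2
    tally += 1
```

Double until >= 33 or 10 iterations
`cur, tally` takes the values: (1, 0) → (2, 0) → (2, 1) → (4, 1) → (4, 2) → (8, 2) → (8, 3) → (16, 3) → (16, 4) → (32, 4) → (32, 5) → (64, 5) → (64, 6)

Answer: 64, 6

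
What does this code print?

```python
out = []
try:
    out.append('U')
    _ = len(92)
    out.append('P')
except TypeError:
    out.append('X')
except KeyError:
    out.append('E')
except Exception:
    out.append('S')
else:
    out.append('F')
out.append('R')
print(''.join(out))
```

Execution trace: 'U' (try body) → 'X' (except TypeError) → 'R' (after the try/except). Output: UXR

Answer: UXR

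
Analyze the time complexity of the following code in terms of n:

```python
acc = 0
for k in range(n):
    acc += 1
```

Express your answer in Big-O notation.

Each loop level contributes: n. Multiplying the contributions gives O(n).

Answer: O(n)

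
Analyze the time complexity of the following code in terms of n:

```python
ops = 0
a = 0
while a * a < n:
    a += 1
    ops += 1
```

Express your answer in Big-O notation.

Each loop level contributes: √n. Multiplying the contributions gives O(√n).

Answer: O(√n)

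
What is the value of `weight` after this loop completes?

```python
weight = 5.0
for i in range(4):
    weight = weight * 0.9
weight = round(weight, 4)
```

Exponential decay: 5.0 * 0.9^4
`weight` takes the values: 5.0 → 4.5 → 4.05 → 3.645 → 3.2805

Answer: 3.2805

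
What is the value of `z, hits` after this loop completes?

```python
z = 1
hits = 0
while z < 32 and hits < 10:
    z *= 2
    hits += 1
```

Double until >= 32 or 10 iterations
`z, hits` takes the values: (1, 0) → (2, 0) → (2, 1) → (4, 1) → (4, 2) → (8, 2) → (8, 3) → (16, 3) → (16, 4) → (32, 4) → (32, 5)

Answer: 32, 5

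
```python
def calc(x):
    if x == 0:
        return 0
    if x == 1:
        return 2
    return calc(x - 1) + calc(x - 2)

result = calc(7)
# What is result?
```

Build up from base cases: calc(0)=0, calc(1)=2, calc(2)=2, calc(3)=4, calc(4)=6, calc(5)=10, calc(6)=16, ..., calc(7)=26

Answer: 26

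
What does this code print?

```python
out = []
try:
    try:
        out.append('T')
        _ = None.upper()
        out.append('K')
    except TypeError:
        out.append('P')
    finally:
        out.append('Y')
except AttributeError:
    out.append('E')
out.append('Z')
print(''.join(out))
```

Execution trace: 'T' (inner try body) → 'Y' (inner finally) → 'E' (outer except AttributeError) → 'Z' (after the try/except). Output: TYEZ

Answer: TYEZ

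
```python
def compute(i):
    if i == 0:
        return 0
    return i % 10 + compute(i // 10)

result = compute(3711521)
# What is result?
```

Sum of digits of 3711521: 1 + 2 + 5 + 1 + 1 + 7 + 3 = 20

Answer: 20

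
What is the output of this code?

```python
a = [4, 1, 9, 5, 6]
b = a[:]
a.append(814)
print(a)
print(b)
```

Key concept: slice [:] creates copy.
Step by step:
`a = [4, 1, 9, 5, 6]` → a = [4, 1, 9, 5, 6]
`b = a[:]` → b = [4, 1, 9, 5, 6]
`a.append(814)` → a = [4, 1, 9, 5, 6, 814]
`print(a)` → prints [4, 1, 9, 5, 6, 814]
`print(b)` → prints [4, 1, 9, 5, 6]

Answer:
[4, 1, 9, 5, 6, 814]
[4, 1, 9, 5, 6]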